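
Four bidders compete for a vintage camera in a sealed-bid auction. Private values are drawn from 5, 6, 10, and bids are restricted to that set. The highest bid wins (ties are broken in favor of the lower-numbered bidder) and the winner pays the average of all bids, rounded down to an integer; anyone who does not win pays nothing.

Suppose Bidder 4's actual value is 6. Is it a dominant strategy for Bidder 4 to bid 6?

Check each profile of the others' bids and compare truth against every alternative bid.
Others bid (5, 5, 5): truth gives 1, best alternative gives 0.
Others bid (5, 5, 6): truth gives 0, best alternative gives 0.
Others bid (5, 5, 10): truth gives 0, best alternative gives 0.
Others bid (5, 6, 5): truth gives 0, best alternative gives 0.
Others bid (5, 6, 6): truth gives 0, best alternative gives 0.
Others bid (5, 6, 10): truth gives 0, best alternative gives 0.
(Remaining 21 profiles checked similarly; truth is weakly best in each.)
In every case the truthful bid is at least as good as any alternative, so it is a dominant strategy.

Yes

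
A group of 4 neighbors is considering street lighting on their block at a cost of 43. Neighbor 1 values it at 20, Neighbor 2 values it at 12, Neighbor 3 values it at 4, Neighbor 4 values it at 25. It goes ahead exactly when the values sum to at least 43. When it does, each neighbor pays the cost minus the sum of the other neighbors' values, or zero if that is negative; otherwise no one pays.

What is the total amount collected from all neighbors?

9

Total value 61 ≥ cost 43, so it is built.
Neighbor 1: others sum to 41; max(0, 43 - 41) = 2.
Neighbor 2: others sum to 49; max(0, 43 - 49) = 0.
Neighbor 3: others sum to 57; max(0, 43 - 57) = 0.
Neighbor 4: others sum to 36; max(0, 43 - 36) = 7.
Total collected = 2 + 0 + 0 + 7 = 9.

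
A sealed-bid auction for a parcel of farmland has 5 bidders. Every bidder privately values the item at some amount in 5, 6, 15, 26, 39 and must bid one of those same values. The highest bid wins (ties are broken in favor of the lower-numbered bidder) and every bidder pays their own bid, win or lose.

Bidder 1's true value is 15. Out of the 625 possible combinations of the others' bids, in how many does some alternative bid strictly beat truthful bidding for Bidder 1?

Others bid (5, 5, 5, 5): truth gives 0; bid 5 gives 10 > 0. Violating.
Others bid (5, 5, 5, 6): truth gives 0; bid 6 gives 9 > 0. Violating.
Others bid (5, 5, 5, 26): truth gives -15; bid 5 gives -5 > -15. Violating.
Others bid (5, 5, 5, 39): truth gives -15; bid 5 gives -5 > -15. Violating.
Others bid (5, 5, 5, 15): truth gives 0; no alternative beats it.
Others bid (5, 5, 6, 15): truth gives 0; no alternative beats it.
(Checking all 625 profiles: 560 have a profitable deviation, 65 do not.)

560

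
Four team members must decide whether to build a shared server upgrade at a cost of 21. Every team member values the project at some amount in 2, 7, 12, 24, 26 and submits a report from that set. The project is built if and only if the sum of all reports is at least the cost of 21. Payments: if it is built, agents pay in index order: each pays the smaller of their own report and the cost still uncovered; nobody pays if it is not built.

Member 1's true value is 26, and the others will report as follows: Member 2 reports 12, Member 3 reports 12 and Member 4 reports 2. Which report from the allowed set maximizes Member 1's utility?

2

Report 2: project built, pays 2, utility 26 - 2 = 24.
Report 7: project built, pays 7, utility 26 - 7 = 19.
Report 12: project built, pays 12, utility 26 - 12 = 14.
Report 24: project built, pays 21, utility 26 - 21 = 5.
Report 26: project built, pays 21, utility 26 - 21 = 5.
The best choice is 2 with utility 24.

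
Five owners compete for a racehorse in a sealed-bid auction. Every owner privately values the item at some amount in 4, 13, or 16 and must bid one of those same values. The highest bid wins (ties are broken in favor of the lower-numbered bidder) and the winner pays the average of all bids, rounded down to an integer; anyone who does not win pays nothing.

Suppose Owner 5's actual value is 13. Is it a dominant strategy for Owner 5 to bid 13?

No

Consider the case where Owner 1 bids 4, Owner 2 bids 4, Owner 3 bids 4 and Owner 4 bids 13.
Truthful bid 13: loses, pays 0, utility 0.
Bid 16 instead: wins, pays 8, utility 13 - 8 = 5.
Since 5 > 0, bidding 16 is strictly better here, so truthful bidding is not dominant.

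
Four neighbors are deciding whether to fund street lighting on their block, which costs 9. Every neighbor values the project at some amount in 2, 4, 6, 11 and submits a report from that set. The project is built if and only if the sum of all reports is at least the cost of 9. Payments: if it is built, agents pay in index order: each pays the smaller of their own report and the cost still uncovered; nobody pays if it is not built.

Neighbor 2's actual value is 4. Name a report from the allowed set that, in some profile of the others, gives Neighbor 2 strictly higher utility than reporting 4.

2

Suppose Neighbor 1 reports 2, Neighbor 3 reports 2 and Neighbor 4 reports 4.
Report 4: project built, pays 4, utility 4 - 4 = 0.
Report 2: project built, pays 2, utility 4 - 2 = 2.
So reporting 2 beats truth here (2 > 0).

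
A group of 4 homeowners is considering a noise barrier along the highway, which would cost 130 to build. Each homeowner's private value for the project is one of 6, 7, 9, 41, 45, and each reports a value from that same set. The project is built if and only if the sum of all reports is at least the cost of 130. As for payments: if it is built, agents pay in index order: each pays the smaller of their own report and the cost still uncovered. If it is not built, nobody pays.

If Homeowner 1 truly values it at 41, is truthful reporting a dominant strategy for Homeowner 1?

No

Consider the case where Homeowner 2 reports 41, Homeowner 3 reports 41 and Homeowner 4 reports 41.
Truthful report 41: project built, pays 41, utility 41 - 41 = 0.
Report 7 instead: project built, pays 7, utility 41 - 7 = 34.
Since 34 > 0, reporting 7 is strictly better here, so truthful reporting is not dominant.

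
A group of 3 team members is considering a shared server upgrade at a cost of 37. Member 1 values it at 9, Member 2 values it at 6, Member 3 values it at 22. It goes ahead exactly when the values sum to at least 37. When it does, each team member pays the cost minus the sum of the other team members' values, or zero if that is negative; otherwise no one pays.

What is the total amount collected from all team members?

Total value 37 ≥ cost 37, so it is built.
Member 1: others sum to 28; max(0, 37 - 28) = 9.
Member 2: others sum to 31; max(0, 37 - 31) = 6.
Member 3: others sum to 15; max(0, 37 - 15) = 22.
Total collected = 9 + 6 + 22 = 37.

37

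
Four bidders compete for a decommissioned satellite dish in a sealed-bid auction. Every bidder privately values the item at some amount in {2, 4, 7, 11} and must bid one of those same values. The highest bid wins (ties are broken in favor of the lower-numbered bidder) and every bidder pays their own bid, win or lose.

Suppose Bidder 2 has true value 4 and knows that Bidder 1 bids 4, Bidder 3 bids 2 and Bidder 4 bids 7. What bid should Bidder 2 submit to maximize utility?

Bid 2: loses but pays 2, utility -2.
Bid 4: loses but pays 4, utility -4.
Bid 7: wins, pays 7, utility 4 - 7 = -3.
Bid 11: wins, pays 11, utility 4 - 11 = -7.
The best choice is 2 with utility -2.

2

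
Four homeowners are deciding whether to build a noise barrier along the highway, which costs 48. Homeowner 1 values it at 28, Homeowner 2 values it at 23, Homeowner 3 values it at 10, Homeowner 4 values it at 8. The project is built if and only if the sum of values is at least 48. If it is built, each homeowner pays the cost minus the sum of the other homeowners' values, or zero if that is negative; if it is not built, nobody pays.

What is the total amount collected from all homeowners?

Total value 69 ≥ cost 48, so it is built.
Homeowner 1: others sum to 41; max(0, 48 - 41) = 7.
Homeowner 2: others sum to 46; max(0, 48 - 46) = 2.
Homeowner 3: others sum to 59; max(0, 48 - 59) = 0.
Homeowner 4: others sum to 61; max(0, 48 - 61) = 0.
Total collected = 7 + 2 + 0 + 0 = 9.

9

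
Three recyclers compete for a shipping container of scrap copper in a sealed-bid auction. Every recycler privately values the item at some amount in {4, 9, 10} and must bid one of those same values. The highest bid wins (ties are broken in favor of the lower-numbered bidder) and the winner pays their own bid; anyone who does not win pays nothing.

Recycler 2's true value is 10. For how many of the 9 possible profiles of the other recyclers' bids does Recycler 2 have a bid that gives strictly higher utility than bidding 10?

2

Others bid (4, 4): truth gives 0; bid 9 gives 1 > 0. Violating.
Others bid (4, 9): truth gives 0; bid 9 gives 1 > 0. Violating.
Others bid (4, 10): truth gives 0; no alternative beats it.
Others bid (9, 4): truth gives 0; no alternative beats it.
(Checking all 9 profiles: 2 have a profitable deviation, 7 do not.)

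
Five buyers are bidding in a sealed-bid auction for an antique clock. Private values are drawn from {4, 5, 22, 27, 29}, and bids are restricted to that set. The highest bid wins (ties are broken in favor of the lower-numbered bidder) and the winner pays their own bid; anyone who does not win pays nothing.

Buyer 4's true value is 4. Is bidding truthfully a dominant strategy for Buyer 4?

Check each profile of the others' bids and compare truth against every alternative bid.
Others bid (4, 4, 4, 4): truth gives 0, best alternative gives -1.
Others bid (4, 4, 4, 5): truth gives 0, best alternative gives -1.
Others bid (4, 4, 4, 22): truth gives 0, best alternative gives 0.
Others bid (4, 4, 4, 27): truth gives 0, best alternative gives 0.
Others bid (4, 4, 4, 29): truth gives 0, best alternative gives 0.
Others bid (4, 4, 5, 4): truth gives 0, best alternative gives 0.
(Remaining 619 profiles checked similarly; truth is weakly best in each.)
In every case the truthful bid is at least as good as any alternative, so it is a dominant strategy.

Yes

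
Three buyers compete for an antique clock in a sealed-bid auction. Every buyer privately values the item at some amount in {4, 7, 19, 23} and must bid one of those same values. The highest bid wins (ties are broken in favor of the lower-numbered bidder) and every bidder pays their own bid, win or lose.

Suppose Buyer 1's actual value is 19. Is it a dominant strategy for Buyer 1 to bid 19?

Consider the case where Buyer 2 bids 4 and Buyer 3 bids 4.
Truthful bid 19: wins, pays 19, utility 19 - 19 = 0.
Bid 4 instead: wins, pays 4, utility 19 - 4 = 15.
Since 15 > 0, bidding 4 is strictly better here, so truthful bidding is not dominant.

No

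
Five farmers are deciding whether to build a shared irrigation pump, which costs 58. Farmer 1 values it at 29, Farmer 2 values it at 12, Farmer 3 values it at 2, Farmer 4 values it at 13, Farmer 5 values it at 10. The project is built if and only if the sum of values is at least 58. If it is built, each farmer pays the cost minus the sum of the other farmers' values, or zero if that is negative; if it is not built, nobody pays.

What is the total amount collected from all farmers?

Total value 66 ≥ cost 58, so it is built.
Farmer 1: others sum to 37; max(0, 58 - 37) = 21.
Farmer 2: others sum to 54; max(0, 58 - 54) = 4.
Farmer 3: others sum to 64; max(0, 58 - 64) = 0.
Farmer 4: others sum to 53; max(0, 58 - 53) = 5.
Farmer 5: others sum to 56; max(0, 58 - 56) = 2.
Total collected = 21 + 4 + 0 + 5 + 2 = 32.

32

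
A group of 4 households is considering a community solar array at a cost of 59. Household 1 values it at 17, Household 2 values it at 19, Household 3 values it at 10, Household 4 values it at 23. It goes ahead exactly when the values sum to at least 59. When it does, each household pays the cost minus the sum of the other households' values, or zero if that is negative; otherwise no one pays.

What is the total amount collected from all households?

29

Total value 69 ≥ cost 59, so it is built.
Household 1: others sum to 52; max(0, 59 - 52) = 7.
Household 2: others sum to 50; max(0, 59 - 50) = 9.
Household 3: others sum to 59; max(0, 59 - 59) = 0.
Household 4: others sum to 46; max(0, 59 - 46) = 13.
Total collected = 7 + 9 + 0 + 13 = 29.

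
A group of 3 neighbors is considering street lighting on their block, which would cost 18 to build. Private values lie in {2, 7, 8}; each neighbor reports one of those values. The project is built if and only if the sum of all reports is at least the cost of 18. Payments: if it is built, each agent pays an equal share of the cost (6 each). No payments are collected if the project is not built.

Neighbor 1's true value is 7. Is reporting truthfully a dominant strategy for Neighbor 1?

Consider the case where Neighbor 2 reports 2 and Neighbor 3 reports 8.
Truthful report 7: project not built, utility 0.
Report 8 instead: project built, pays 6, utility 7 - 6 = 1.
Since 1 > 0, reporting 8 is strictly better here, so truthful reporting is not dominant.

No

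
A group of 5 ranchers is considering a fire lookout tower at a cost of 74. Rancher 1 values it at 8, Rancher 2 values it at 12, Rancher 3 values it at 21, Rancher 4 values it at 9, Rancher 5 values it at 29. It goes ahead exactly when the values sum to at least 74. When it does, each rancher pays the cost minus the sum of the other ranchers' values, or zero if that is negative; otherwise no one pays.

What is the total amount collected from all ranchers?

Total value 79 ≥ cost 74, so it is built.
Rancher 1: others sum to 71; max(0, 74 - 71) = 3.
Rancher 2: others sum to 67; max(0, 74 - 67) = 7.
Rancher 3: others sum to 58; max(0, 74 - 58) = 16.
Rancher 4: others sum to 70; max(0, 74 - 70) = 4.
Rancher 5: others sum to 50; max(0, 74 - 50) = 24.
Total collected = 3 + 7 + 16 + 4 + 24 = 54.

54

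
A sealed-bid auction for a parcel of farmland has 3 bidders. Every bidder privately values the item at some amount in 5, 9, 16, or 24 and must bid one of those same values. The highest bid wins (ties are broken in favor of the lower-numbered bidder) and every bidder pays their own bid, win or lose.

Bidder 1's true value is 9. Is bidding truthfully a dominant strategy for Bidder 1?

Consider the case where Bidder 2 bids 5 and Bidder 3 bids 5.
Truthful bid 9: wins, pays 9, utility 9 - 9 = 0.
Bid 5 instead: wins, pays 5, utility 9 - 5 = 4.
Since 4 > 0, bidding 5 is strictly better here, so truthful bidding is not dominant.

No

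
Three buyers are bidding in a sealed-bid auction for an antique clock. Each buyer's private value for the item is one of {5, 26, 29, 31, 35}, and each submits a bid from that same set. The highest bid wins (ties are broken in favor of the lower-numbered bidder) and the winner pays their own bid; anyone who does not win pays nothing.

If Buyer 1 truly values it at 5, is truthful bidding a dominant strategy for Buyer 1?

Yes

Check each profile of the others' bids and compare truth against every alternative bid.
Others bid (5, 5): truth gives 0, best alternative gives -21.
Others bid (5, 26): truth gives 0, best alternative gives -21.
Others bid (26, 5): truth gives 0, best alternative gives -21.
Others bid (26, 26): truth gives 0, best alternative gives -21.
Others bid (5, 29): truth gives 0, best alternative gives 0.
Others bid (5, 31): truth gives 0, best alternative gives 0.
(Remaining 19 profiles checked similarly; truth is weakly best in each.)
In every case the truthful bid is at least as good as any alternative, so it is a dominant strategy.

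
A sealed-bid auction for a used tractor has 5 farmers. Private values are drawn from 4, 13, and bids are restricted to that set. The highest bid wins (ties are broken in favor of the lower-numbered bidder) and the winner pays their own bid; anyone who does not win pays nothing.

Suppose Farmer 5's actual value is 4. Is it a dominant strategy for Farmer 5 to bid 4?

Yes

Check each profile of the others' bids and compare truth against every alternative bid.
Others bid (4, 4, 4, 4): truth gives 0, best alternative gives -9.
Others bid (4, 4, 4, 13): truth gives 0, best alternative gives 0.
Others bid (4, 4, 13, 4): truth gives 0, best alternative gives 0.
Others bid (4, 4, 13, 13): truth gives 0, best alternative gives 0.
Others bid (4, 13, 4, 4): truth gives 0, best alternative gives 0.
Others bid (4, 13, 4, 13): truth gives 0, best alternative gives 0.
(Remaining 10 profiles checked similarly; truth is weakly best in each.)
In every case the truthful bid is at least as good as any alternative, so it is a dominant strategy.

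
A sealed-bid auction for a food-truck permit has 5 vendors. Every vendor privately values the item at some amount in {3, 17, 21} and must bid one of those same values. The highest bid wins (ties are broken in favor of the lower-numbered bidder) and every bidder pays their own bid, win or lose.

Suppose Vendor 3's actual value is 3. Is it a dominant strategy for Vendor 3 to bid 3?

Check each profile of the others' bids and compare truth against every alternative bid.
Others bid (3, 3, 3, 21): truth gives -3, best alternative gives -17.
Others bid (3, 3, 17, 21): truth gives -3, best alternative gives -17.
Others bid (3, 3, 21, 3): truth gives -3, best alternative gives -17.
Others bid (3, 3, 21, 17): truth gives -3, best alternative gives -17.
Others bid (3, 3, 21, 21): truth gives -3, best alternative gives -17.
Others bid (3, 17, 3, 3): truth gives -3, best alternative gives -17.
(Remaining 75 profiles checked similarly; truth is weakly best in each.)
In every case the truthful bid is at least as good as any alternative, so it is a dominant strategy.

Yes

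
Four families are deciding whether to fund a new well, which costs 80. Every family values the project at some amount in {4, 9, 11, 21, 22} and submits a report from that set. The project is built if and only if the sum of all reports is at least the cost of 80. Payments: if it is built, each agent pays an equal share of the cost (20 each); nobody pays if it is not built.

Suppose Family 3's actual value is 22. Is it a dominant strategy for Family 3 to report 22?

Yes

Check each profile of the others' reports and compare truth against every alternative report.
Others report (21, 21, 21): truth gives 2, best alternative gives 2.
Others report (21, 21, 22): truth gives 2, best alternative gives 2.
Others report (21, 22, 21): truth gives 2, best alternative gives 2.
Others report (21, 22, 22): truth gives 2, best alternative gives 2.
Others report (22, 21, 21): truth gives 2, best alternative gives 2.
Others report (22, 21, 22): truth gives 2, best alternative gives 2.
(Remaining 119 profiles checked similarly; truth is weakly best in each.)
In every case the truthful report is at least as good as any alternative, so it is a dominant strategy.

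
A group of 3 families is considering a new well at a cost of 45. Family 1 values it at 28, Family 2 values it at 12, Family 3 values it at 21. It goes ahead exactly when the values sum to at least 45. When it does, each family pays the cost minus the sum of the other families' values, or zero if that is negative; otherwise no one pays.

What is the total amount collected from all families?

17

Total value 61 ≥ cost 45, so it is built.
Family 1: others sum to 33; max(0, 45 - 33) = 12.
Family 2: others sum to 49; max(0, 45 - 49) = 0.
Family 3: others sum to 40; max(0, 45 - 40) = 5.
Total collected = 12 + 0 + 5 = 17.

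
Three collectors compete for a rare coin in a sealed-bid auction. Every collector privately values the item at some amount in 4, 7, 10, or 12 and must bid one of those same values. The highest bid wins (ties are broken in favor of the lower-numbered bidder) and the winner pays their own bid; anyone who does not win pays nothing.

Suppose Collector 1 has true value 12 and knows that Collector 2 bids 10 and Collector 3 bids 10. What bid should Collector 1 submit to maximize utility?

10

Bid 4: loses, pays 0, utility 0.
Bid 7: loses, pays 0, utility 0.
Bid 10: wins, pays 10, utility 12 - 10 = 2.
Bid 12: wins, pays 12, utility 12 - 12 = 0.
The best choice is 10 with utility 2.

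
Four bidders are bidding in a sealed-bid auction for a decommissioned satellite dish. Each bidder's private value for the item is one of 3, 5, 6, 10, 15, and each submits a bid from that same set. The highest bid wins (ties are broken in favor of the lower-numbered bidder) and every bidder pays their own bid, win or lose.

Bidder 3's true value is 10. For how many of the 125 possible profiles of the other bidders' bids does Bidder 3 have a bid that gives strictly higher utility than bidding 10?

101

Others bid (3, 3, 3): truth gives 0; bid 5 gives 5 > 0. Violating.
Others bid (3, 3, 5): truth gives 0; bid 5 gives 5 > 0. Violating.
Others bid (3, 3, 6): truth gives 0; bid 6 gives 4 > 0. Violating.
Others bid (3, 3, 15): truth gives -10; bid 3 gives -3 > -10. Violating.
Others bid (3, 3, 10): truth gives 0; no alternative beats it.
Others bid (3, 5, 10): truth gives 0; no alternative beats it.
(Checking all 125 profiles: 101 have a profitable deviation, 24 do not.)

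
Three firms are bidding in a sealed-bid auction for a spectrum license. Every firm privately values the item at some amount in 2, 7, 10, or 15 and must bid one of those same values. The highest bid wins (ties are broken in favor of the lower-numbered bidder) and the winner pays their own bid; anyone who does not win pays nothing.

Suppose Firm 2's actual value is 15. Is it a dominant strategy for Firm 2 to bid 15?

Consider the case where Firm 1 bids 2 and Firm 3 bids 2.
Truthful bid 15: wins, pays 15, utility 15 - 15 = 0.
Bid 7 instead: wins, pays 7, utility 15 - 7 = 8.
Since 8 > 0, bidding 7 is strictly better here, so truthful bidding is not dominant.

No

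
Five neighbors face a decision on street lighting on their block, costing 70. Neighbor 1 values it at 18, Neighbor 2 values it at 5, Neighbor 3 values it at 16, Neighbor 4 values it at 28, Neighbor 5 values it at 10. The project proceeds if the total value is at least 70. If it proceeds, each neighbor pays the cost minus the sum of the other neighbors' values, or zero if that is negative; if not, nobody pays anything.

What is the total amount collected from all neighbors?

44

Total value 77 ≥ cost 70, so it is built.
Neighbor 1: others sum to 59; max(0, 70 - 59) = 11.
Neighbor 2: others sum to 72; max(0, 70 - 72) = 0.
Neighbor 3: others sum to 61; max(0, 70 - 61) = 9.
Neighbor 4: others sum to 49; max(0, 70 - 49) = 21.
Neighbor 5: others sum to 67; max(0, 70 - 67) = 3.
Total collected = 11 + 0 + 9 + 21 + 3 = 44.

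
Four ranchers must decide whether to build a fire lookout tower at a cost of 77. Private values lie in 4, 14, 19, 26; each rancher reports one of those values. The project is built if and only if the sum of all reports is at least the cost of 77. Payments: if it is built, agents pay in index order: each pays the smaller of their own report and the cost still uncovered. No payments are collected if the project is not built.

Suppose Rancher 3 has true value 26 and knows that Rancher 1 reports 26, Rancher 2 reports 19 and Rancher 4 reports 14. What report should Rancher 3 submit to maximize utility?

19

Report 4: project not built, utility 0.
Report 14: project not built, utility 0.
Report 19: project built, pays 19, utility 26 - 19 = 7.
Report 26: project built, pays 26, utility 26 - 26 = 0.
The best choice is 19 with utility 7.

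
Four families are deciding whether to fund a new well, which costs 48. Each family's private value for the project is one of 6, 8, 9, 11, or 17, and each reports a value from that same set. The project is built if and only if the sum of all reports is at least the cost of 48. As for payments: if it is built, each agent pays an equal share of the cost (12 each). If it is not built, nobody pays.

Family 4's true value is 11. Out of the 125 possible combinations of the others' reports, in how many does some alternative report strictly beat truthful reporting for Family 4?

Others report (6, 17, 17): truth gives -1; report 6 gives 0 > -1. Violating.
Others report (9, 11, 17): truth gives -1; report 6 gives 0 > -1. Violating.
Others report (9, 17, 11): truth gives -1; report 6 gives 0 > -1. Violating.
Others report (11, 9, 17): truth gives -1; report 6 gives 0 > -1. Violating.
Others report (6, 6, 6): truth gives 0; no alternative beats it.
Others report (6, 6, 8): truth gives 0; no alternative beats it.
(Checking all 125 profiles: 12 have a profitable deviation, 113 do not.)

12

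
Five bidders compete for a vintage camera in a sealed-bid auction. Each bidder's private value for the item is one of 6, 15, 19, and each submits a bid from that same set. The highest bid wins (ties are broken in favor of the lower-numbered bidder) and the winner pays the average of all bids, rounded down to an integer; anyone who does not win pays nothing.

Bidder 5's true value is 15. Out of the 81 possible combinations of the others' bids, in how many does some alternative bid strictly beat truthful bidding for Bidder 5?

14

Others bid (6, 6, 6, 15): truth gives 0; bid 19 gives 5 > 0. Violating.
Others bid (6, 6, 15, 6): truth gives 0; bid 19 gives 5 > 0. Violating.
Others bid (6, 6, 15, 15): truth gives 0; bid 19 gives 3 > 0. Violating.
Others bid (6, 15, 6, 6): truth gives 0; bid 19 gives 5 > 0. Violating.
Others bid (6, 6, 6, 6): truth gives 8; no alternative beats it.
Others bid (6, 6, 6, 19): truth gives 0; no alternative beats it.
(Checking all 81 profiles: 14 have a profitable deviation, 67 do not.)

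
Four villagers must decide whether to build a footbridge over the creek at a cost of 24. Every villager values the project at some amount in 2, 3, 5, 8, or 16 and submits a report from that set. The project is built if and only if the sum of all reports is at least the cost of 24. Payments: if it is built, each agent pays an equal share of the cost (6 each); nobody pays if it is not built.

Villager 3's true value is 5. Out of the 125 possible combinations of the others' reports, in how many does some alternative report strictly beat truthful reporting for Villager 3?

Others report (2, 2, 16): truth gives -1; report 2 gives 0 > -1. Violating.
Others report (2, 3, 16): truth gives -1; report 2 gives 0 > -1. Violating.
Others report (2, 16, 2): truth gives -1; report 2 gives 0 > -1. Violating.
Others report (2, 16, 3): truth gives -1; report 2 gives 0 > -1. Violating.
Others report (2, 2, 2): truth gives 0; no alternative beats it.
Others report (2, 2, 3): truth gives 0; no alternative beats it.
(Checking all 125 profiles: 15 have a profitable deviation, 110 do not.)

15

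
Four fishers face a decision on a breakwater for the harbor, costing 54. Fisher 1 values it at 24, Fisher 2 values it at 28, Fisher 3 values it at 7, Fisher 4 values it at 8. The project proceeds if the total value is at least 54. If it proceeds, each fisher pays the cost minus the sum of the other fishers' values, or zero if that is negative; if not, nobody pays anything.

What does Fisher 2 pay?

15

Total value 67 ≥ cost 54, so the project is built.
The other fishers' values sum to 39.
Cost minus that sum is 54 - 39 = 15.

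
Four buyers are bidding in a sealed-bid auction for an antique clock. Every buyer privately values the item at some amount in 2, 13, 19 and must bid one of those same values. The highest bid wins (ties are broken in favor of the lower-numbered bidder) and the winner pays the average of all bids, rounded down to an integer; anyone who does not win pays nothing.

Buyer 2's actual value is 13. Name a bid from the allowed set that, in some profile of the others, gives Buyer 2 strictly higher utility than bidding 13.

19

Suppose Buyer 1 bids 2, Buyer 3 bids 2 and Buyer 4 bids 19.
Bid 13: loses, pays 0, utility 0.
Bid 19: wins, pays 10, utility 13 - 10 = 3.
So bidding 19 beats truth here (3 > 0).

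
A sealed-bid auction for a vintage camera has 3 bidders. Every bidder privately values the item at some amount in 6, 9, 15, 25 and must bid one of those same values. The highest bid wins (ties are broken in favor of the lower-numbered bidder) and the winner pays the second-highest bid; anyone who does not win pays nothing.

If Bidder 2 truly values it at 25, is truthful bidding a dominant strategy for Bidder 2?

Yes

Check each profile of the others' bids and compare truth against every alternative bid.
Others bid (15, 6): truth gives 10, best alternative gives 0.
Others bid (15, 9): truth gives 10, best alternative gives 0.
Others bid (15, 15): truth gives 10, best alternative gives 0.
Others bid (6, 6): truth gives 19, best alternative gives 19.
Others bid (6, 9): truth gives 16, best alternative gives 16.
Others bid (9, 6): truth gives 16, best alternative gives 16.
(Remaining 10 profiles checked similarly; truth is weakly best in each.)
In every case the truthful bid is at least as good as any alternative, so it is a dominant strategy.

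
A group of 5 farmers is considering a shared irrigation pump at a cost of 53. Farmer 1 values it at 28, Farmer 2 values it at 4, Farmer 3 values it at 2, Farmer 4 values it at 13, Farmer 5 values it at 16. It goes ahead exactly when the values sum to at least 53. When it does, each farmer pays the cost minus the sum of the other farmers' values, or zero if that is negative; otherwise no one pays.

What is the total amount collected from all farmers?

27

Total value 63 ≥ cost 53, so it is built.
Farmer 1: others sum to 35; max(0, 53 - 35) = 18.
Farmer 2: others sum to 59; max(0, 53 - 59) = 0.
Farmer 3: others sum to 61; max(0, 53 - 61) = 0.
Farmer 4: others sum to 50; max(0, 53 - 50) = 3.
Farmer 5: others sum to 47; max(0, 53 - 47) = 6.
Total collected = 18 + 0 + 0 + 3 + 6 = 27.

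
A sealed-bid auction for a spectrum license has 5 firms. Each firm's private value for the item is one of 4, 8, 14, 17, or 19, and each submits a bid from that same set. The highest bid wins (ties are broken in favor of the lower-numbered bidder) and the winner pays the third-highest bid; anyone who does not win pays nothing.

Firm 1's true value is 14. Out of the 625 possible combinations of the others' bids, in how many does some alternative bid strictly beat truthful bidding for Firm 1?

Others bid (4, 4, 4, 17): truth gives 0; bid 17 gives 10 > 0. Violating.
Others bid (4, 4, 4, 19): truth gives 0; bid 19 gives 10 > 0. Violating.
Others bid (4, 4, 8, 17): truth gives 0; bid 17 gives 6 > 0. Violating.
Others bid (4, 4, 8, 19): truth gives 0; bid 19 gives 6 > 0. Violating.
Others bid (4, 4, 4, 4): truth gives 10; no alternative beats it.
Others bid (4, 4, 4, 8): truth gives 10; no alternative beats it.
(Checking all 625 profiles: 64 have a profitable deviation, 561 do not.)

64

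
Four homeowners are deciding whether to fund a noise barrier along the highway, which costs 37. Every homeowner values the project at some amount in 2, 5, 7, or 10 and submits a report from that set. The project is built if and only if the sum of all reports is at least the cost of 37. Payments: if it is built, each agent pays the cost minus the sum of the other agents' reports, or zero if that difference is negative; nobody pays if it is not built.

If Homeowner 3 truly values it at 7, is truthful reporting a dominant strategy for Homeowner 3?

Yes

Check each profile of the others' reports and compare truth against every alternative report.
Others report (2, 2, 2): truth gives 0, best alternative gives 0.
Others report (2, 2, 5): truth gives 0, best alternative gives 0.
Others report (2, 2, 7): truth gives 0, best alternative gives 0.
Others report (2, 2, 10): truth gives 0, best alternative gives 0.
Others report (2, 5, 2): truth gives 0, best alternative gives 0.
Others report (2, 5, 5): truth gives 0, best alternative gives 0.
(Remaining 58 profiles checked similarly; truth is weakly best in each.)
In every case the truthful report is at least as good as any alternative, so it is a dominant strategy.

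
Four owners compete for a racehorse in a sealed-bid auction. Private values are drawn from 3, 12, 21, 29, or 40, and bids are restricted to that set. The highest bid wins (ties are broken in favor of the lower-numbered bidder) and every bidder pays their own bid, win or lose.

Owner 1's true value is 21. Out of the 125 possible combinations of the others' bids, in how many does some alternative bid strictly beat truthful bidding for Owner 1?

Others bid (3, 3, 3): truth gives 0; bid 3 gives 18 > 0. Violating.
Others bid (3, 3, 12): truth gives 0; bid 12 gives 9 > 0. Violating.
Others bid (3, 3, 29): truth gives -21; bid 3 gives -3 > -21. Violating.
Others bid (3, 3, 40): truth gives -21; bid 3 gives -3 > -21. Violating.
Others bid (3, 3, 21): truth gives 0; no alternative beats it.
Others bid (3, 12, 21): truth gives 0; no alternative beats it.
(Checking all 125 profiles: 106 have a profitable deviation, 19 do not.)

106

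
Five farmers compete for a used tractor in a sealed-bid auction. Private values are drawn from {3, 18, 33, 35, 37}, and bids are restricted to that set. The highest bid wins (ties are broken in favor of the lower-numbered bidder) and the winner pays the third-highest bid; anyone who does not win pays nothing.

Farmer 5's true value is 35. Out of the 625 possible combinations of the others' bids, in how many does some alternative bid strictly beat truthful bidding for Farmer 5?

108

Others bid (3, 3, 3, 35): truth gives 0; bid 37 gives 32 > 0. Violating.
Others bid (3, 3, 18, 35): truth gives 0; bid 37 gives 17 > 0. Violating.
Others bid (3, 3, 33, 35): truth gives 0; bid 37 gives 2 > 0. Violating.
Others bid (3, 3, 35, 3): truth gives 0; bid 37 gives 32 > 0. Violating.
Others bid (3, 3, 3, 3): truth gives 32; no alternative beats it.
Others bid (3, 3, 3, 18): truth gives 32; no alternative beats it.
(Checking all 625 profiles: 108 have a profitable deviation, 517 do not.)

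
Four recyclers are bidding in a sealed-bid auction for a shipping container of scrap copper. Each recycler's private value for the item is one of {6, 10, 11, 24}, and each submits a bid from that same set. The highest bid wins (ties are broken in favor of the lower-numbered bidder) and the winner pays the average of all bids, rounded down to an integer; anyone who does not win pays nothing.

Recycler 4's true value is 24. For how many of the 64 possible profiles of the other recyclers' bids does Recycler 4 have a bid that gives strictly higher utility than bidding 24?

8

Others bid (6, 6, 6): truth gives 14; bid 10 gives 17 > 14. Violating.
Others bid (6, 6, 10): truth gives 13; bid 11 gives 16 > 13. Violating.
Others bid (6, 10, 6): truth gives 13; bid 11 gives 16 > 13. Violating.
Others bid (6, 10, 10): truth gives 12; bid 11 gives 15 > 12. Violating.
Others bid (6, 6, 11): truth gives 13; no alternative beats it.
Others bid (6, 6, 24): truth gives 0; no alternative beats it.
(Checking all 64 profiles: 8 have a profitable deviation, 56 do not.)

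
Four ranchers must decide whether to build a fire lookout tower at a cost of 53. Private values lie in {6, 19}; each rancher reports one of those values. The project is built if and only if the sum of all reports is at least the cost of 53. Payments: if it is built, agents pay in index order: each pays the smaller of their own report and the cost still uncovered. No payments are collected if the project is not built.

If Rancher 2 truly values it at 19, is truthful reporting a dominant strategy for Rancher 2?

No

Consider the case where Rancher 1 reports 19, Rancher 3 reports 19 and Rancher 4 reports 19.
Truthful report 19: project built, pays 19, utility 19 - 19 = 0.
Report 6 instead: project built, pays 6, utility 19 - 6 = 13.
Since 13 > 0, reporting 6 is strictly better here, so truthful reporting is not dominant.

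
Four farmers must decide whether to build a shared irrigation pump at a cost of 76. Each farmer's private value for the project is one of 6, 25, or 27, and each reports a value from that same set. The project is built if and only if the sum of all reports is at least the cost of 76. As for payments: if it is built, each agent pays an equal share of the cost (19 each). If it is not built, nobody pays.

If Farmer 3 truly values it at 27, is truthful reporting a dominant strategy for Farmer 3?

Yes

Check each profile of the others' reports and compare truth against every alternative report.
Others report (6, 25, 25): truth gives 8, best alternative gives 8.
Others report (6, 25, 27): truth gives 8, best alternative gives 8.
Others report (6, 27, 25): truth gives 8, best alternative gives 8.
Others report (6, 27, 27): truth gives 8, best alternative gives 8.
Others report (25, 6, 25): truth gives 8, best alternative gives 8.
Others report (25, 6, 27): truth gives 8, best alternative gives 8.
(Remaining 21 profiles checked similarly; truth is weakly best in each.)
In every case the truthful report is at least as good as any alternative, so it is a dominant strategy.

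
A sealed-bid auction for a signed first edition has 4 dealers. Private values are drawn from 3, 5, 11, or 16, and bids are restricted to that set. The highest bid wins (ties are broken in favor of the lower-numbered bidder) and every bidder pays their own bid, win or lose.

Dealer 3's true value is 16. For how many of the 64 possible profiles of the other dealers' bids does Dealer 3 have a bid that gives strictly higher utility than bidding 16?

Others bid (3, 3, 3): truth gives 0; bid 5 gives 11 > 0. Violating.
Others bid (3, 3, 5): truth gives 0; bid 5 gives 11 > 0. Violating.
Others bid (3, 3, 11): truth gives 0; bid 11 gives 5 > 0. Violating.
Others bid (3, 5, 3): truth gives 0; bid 11 gives 5 > 0. Violating.
Others bid (3, 3, 16): truth gives 0; no alternative beats it.
Others bid (3, 5, 16): truth gives 0; no alternative beats it.
(Checking all 64 profiles: 40 have a profitable deviation, 24 do not.)

40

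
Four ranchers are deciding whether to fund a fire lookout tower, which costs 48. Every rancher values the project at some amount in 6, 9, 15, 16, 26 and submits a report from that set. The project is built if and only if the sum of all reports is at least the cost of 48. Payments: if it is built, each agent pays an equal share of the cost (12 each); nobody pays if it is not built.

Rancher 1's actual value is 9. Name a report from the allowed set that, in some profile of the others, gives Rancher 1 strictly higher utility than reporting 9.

6

Suppose Rancher 2 reports 6, Rancher 3 reports 9 and Rancher 4 reports 26.
Report 9: project built, pays 12, utility 9 - 12 = -3.
Report 6: project not built, utility 0.
So reporting 6 beats truth here (0 > -3).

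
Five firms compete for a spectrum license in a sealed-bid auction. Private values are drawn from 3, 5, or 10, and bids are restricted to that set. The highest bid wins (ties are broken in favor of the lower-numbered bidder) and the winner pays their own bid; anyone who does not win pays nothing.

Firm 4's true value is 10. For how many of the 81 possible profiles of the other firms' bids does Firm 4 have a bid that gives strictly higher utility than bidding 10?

2

Others bid (3, 3, 3, 3): truth gives 0; bid 5 gives 5 > 0. Violating.
Others bid (3, 3, 3, 5): truth gives 0; bid 5 gives 5 > 0. Violating.
Others bid (3, 3, 3, 10): truth gives 0; no alternative beats it.
Others bid (3, 3, 5, 3): truth gives 0; no alternative beats it.
(Checking all 81 profiles: 2 have a profitable deviation, 79 do not.)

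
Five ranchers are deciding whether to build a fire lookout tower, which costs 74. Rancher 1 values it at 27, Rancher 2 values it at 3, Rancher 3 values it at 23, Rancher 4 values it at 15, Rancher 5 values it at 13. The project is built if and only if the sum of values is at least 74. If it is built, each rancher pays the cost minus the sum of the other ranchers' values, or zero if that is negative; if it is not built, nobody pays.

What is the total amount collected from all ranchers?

50

Total value 81 ≥ cost 74, so it is built.
Rancher 1: others sum to 54; max(0, 74 - 54) = 20.
Rancher 2: others sum to 78; max(0, 74 - 78) = 0.
Rancher 3: others sum to 58; max(0, 74 - 58) = 16.
Rancher 4: others sum to 66; max(0, 74 - 66) = 8.
Rancher 5: others sum to 68; max(0, 74 - 68) = 6.
Total collected = 20 + 0 + 16 + 8 + 6 = 50.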